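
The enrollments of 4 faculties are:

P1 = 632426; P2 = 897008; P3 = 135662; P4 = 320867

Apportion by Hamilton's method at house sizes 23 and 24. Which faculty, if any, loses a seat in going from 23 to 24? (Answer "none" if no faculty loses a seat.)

At 23 seats: P1 7, P2 10, P3 2, P4 4.
At 24 seats: P1 8, P2 11, P3 1, P4 4.
P3 drops from 2 to 1.

P3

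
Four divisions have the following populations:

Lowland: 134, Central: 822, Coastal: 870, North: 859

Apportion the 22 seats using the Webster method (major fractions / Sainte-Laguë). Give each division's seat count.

Standard divisor 2685/22 ≈ 122.045; standard quotas: Lowland 1.098, Central 6.735, Coastal 7.128, North 7.038.
Rounding to the nearest integer gives Lowland 1, Central 7, Coastal 7, North 7 — total 22, matching the house size, so no adjustment is needed.

Lowland=1, Central=7, Coastal=7, North=7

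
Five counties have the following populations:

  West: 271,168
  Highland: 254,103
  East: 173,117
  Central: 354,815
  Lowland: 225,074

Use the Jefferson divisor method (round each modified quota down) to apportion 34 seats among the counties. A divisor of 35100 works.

With modified divisor 35100: modified quotas West 7.726, Highland 7.239, East 4.932, Central 10.109, Lowland 6.412.
Rounding down: West 7, Highland 7, East 4, Central 10, Lowland 6 (total 34).

West 7, Highland 7, East 4, Central 10, Lowland 6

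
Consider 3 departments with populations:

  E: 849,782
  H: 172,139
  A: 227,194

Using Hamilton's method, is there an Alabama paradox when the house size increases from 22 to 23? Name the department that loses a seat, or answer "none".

At 22 seats: E 15, H 3, A 4.
At 23 seats: E 16, H 3, A 4.
No department's allocation decreased.

none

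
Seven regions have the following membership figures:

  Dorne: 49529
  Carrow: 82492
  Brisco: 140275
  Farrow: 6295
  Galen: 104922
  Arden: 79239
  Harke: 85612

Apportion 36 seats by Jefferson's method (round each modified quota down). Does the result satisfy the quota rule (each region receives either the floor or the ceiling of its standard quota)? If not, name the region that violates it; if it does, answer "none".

Standard quotas: Dorne 3.252, Carrow 5.416, Brisco 9.209, Farrow 0.413, Galen 6.888, Arden 5.202, Harke 5.620.
Jefferson allocation: Dorne 3, Carrow 5, Brisco 10, Farrow 0, Galen 7, Arden 5, Harke 6.
Every allocation lies between the lower and upper quota.

none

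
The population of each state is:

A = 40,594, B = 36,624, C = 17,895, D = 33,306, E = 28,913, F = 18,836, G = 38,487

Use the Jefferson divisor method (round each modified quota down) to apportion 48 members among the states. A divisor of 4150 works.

With modified divisor 4150: modified quotas A 9.782, B 8.825, C 4.312, D 8.026, E 6.967, F 4.539, G 9.274.
Rounding down: A 9, B 8, C 4, D 8, E 6, F 4, G 9 (total 48).

A=9, B=8, C=4, D=8, E=6, F=4, G=9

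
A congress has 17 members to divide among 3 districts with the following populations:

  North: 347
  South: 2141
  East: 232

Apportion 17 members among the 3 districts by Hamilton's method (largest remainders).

The standard divisor is 2720/17 = 160.
Standard quotas: North 2.169, South 13.381, East 1.450.
Lower quotas: North 2, South 13, East 1 (sum 16, leaving 1 seat).
Remainders in descending order: East 0.450, South 0.381, North 0.169.
Largest remainder: East receives the extra seat.

North 2, South 13, East 2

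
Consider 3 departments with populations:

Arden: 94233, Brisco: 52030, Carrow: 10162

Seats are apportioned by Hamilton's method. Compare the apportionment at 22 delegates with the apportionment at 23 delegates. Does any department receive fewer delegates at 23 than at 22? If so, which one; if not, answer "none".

Carrow

At 22 seats: Arden 13, Brisco 7, Carrow 2.
At 23 seats: Arden 14, Brisco 8, Carrow 1.
Carrow drops from 2 to 1.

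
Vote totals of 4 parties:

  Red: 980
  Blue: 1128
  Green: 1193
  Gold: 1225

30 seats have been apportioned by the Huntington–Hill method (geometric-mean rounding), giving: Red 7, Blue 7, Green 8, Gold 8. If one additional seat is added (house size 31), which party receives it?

Priority for the next seat is population ÷ (√(s·(s+1))).
Priorities: Red 130.958, Blue 150.735, Green 140.596, Gold 144.368.
Highest priority: Blue.

Blue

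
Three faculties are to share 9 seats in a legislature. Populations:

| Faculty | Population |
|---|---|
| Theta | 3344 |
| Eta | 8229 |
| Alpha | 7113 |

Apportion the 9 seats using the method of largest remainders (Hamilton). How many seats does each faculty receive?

Theta: 2, Eta: 4, Alpha: 3

Standard divisor: 18686 ÷ 9 ≈ 2076.222.
Standard quotas: Theta 1.6106, Eta 3.9634, Alpha 3.4259.
Lower quotas: Theta 1, Eta 3, Alpha 3 (sum 7, leaving 2 seats).
Remainders in descending order: Eta 0.9634, Theta 0.6106, Alpha 0.4259.
The surplus seats go to Eta, Theta.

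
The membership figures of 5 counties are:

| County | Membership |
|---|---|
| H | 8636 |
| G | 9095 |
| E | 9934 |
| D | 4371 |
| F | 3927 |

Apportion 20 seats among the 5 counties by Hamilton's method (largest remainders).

H=5; G=5; E=6; D=2; F=2

The standard divisor is 35963/20 ≈ 1798.15.
Standard quotas: H 4.8027, G 5.0580, E 5.5246, D 2.4308, F 2.1839.
Lower quotas: H 4, G 5, E 5, D 2, F 2 (sum 18, leaving 2 seats).
Remainders in descending order: H 0.8027, E 0.5246, D 0.4308, F 0.1839, G 0.0580.
Largest remainders: H, E receive the extra seats.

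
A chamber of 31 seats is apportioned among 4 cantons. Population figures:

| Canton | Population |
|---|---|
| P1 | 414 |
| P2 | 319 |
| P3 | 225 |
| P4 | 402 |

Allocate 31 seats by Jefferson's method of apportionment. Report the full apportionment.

Standard divisor 1360/31 ≈ 43.871; standard quotas: P1 9.437, P2 7.271, P3 5.129, P4 9.163.
Rounding down gives 9, 7, 5, 9 = 30 seats, so the divisor must be adjusted.
With modified divisor 41: modified quotas P1 10.098, P2 7.780, P3 5.488, P4 9.805.
Rounding down: P1 10, P2 7, P3 5, P4 9 (total 31).

P1 10; P2 7; P3 5; P4 9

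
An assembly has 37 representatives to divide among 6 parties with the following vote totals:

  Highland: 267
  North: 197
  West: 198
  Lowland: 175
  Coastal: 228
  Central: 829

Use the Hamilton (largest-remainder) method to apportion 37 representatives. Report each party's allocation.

The standard divisor is 1894/37 ≈ 51.189.
Standard quotas: Highland 5.216, North 3.848, West 3.868, Lowland 3.419, Coastal 4.454, Central 16.195.
Lower quotas: Highland 5, North 3, West 3, Lowland 3, Coastal 4, Central 16 (sum 34, leaving 3 seats).
Remainders in descending order: West 0.868, North 0.848, Coastal 0.454, Lowland 0.419, Highland 0.216, Central 0.195.
The surplus seats go to West, North, Coastal.

Highland: 5; North: 4; West: 4; Lowland: 3; Coastal: 5; Central: 16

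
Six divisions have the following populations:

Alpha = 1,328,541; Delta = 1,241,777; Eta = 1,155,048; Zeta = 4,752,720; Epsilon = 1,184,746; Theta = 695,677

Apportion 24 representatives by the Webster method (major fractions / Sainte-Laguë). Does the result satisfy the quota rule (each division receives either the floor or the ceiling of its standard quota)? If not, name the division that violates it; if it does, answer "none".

Zeta

Standard quotas: Alpha 3.078, Delta 2.877, Eta 2.676, Zeta 11.012, Epsilon 2.745, Theta 1.612.
Webster allocation: Alpha 3, Delta 3, Eta 3, Zeta 10, Epsilon 3, Theta 2.
Zeta has quota 11.012 (lower 11, upper 12) but receives 10 — outside the quota interval.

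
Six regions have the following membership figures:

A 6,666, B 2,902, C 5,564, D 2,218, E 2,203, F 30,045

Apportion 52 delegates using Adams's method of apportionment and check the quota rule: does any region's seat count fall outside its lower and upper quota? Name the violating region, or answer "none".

Standard quotas: A 6.989, B 3.043, C 5.833, D 2.325, E 2.310, F 31.500.
Adams allocation: A 7, B 3, C 6, D 3, E 3, F 30.
F has quota 31.500 (lower 31, upper 32) but receives 30 — outside the quota interval.

F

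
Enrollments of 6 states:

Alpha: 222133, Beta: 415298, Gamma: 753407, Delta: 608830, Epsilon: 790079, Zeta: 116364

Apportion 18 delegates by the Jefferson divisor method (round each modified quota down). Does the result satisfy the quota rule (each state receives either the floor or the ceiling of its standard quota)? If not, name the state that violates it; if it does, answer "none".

Standard quotas: Alpha 1.376, Beta 2.572, Gamma 4.666, Delta 3.771, Epsilon 4.894, Zeta 0.721.
Jefferson allocation: Alpha 1, Beta 3, Gamma 5, Delta 4, Epsilon 5, Zeta 0.
Every allocation lies between the lower and upper quota.

none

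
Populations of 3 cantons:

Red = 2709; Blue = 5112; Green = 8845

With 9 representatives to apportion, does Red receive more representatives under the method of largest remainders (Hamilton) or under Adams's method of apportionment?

Hamilton: Red 1, Blue 3, Green 5.
Adams: Red 2, Blue 3, Green 4.
Red gets 1 under Hamilton and 2 under Adams.

Adams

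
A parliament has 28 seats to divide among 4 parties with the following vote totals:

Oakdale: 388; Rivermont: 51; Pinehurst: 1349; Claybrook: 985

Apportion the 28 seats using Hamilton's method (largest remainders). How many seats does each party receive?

Oakdale=4, Rivermont=0, Pinehurst=14, Claybrook=10

Total 2773; standard divisor 2773/28 ≈ 99.036.
Standard quotas: Oakdale 3.918, Rivermont 0.515, Pinehurst 13.621, Claybrook 9.946.
Lower quotas: Oakdale 3, Rivermont 0, Pinehurst 13, Claybrook 9 (sum 25, leaving 3 seats).
Remainders in descending order: Claybrook 0.946, Oakdale 0.918, Pinehurst 0.621, Rivermont 0.515.
Largest remainders: Claybrook, Oakdale, Pinehurst receive the extra seats.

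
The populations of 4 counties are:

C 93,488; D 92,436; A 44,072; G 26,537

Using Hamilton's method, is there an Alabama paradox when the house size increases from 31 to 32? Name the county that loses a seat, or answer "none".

At 31 seats: C 11, D 11, A 6, G 3.
At 32 seats: C 12, D 12, A 5, G 3.
A drops from 6 to 5.

A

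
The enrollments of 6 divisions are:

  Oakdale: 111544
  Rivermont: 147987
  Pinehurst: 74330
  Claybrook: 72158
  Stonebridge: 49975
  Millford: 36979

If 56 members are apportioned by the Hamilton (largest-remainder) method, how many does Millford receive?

The standard divisor is 492973/56 ≈ 8803.089.
Standard quotas: Oakdale 12.6710, Rivermont 16.8108, Pinehurst 8.4436, Claybrook 8.1969, Stonebridge 5.6770, Millford 4.2007.
Lower quotas: Oakdale 12, Rivermont 16, Pinehurst 8, Claybrook 8, Stonebridge 5, Millford 4 (sum 53, leaving 3 seats).
Remainders in descending order: Rivermont 0.8108, Stonebridge 0.6770, Oakdale 0.6710, Pinehurst 0.4436, Millford 0.2007, Claybrook 0.1969.
Largest remainders: Rivermont, Stonebridge, Oakdale receive the extra seats.
Millford receives 4.

4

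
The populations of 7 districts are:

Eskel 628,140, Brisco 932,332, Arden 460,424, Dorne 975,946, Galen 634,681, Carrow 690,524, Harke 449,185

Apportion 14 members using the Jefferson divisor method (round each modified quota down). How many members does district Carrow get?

2

Standard divisor 4771232/14 ≈ 340802.286; standard quotas: Eskel 1.843, Brisco 2.736, Arden 1.351, Dorne 2.864, Galen 1.862, Carrow 2.026, Harke 1.318.
Rounding down gives 1, 2, 1, 2, 1, 2, 1 = 10 seats, so the divisor must be adjusted.
With modified divisor 277400: modified quotas Eskel 2.264, Brisco 3.361, Arden 1.660, Dorne 3.518, Galen 2.288, Carrow 2.489, Harke 1.619.
Rounding down: Eskel 2, Brisco 3, Arden 1, Dorne 3, Galen 2, Carrow 2, Harke 1 (total 14).
Carrow receives 2.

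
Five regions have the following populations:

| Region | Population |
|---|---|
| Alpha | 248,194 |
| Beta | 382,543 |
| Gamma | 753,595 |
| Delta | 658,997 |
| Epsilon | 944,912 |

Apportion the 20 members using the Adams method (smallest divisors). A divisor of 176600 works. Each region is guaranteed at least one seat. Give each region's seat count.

Alpha=2; Beta=3; Gamma=5; Delta=4; Epsilon=6

With modified divisor 176600: modified quotas Alpha 1.405, Beta 2.166, Gamma 4.267, Delta 3.732, Epsilon 5.351.
Rounding up: Alpha 2, Beta 3, Gamma 5, Delta 4, Epsilon 6 (total 20).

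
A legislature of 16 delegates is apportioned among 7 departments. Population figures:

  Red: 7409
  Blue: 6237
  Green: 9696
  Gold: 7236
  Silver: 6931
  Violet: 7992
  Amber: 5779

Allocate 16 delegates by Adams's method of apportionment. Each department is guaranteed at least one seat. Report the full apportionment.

Red=2; Blue=2; Green=3; Gold=2; Silver=2; Violet=3; Amber=2

Standard divisor 51280/16 ≈ 3205; standard quotas: Red 2.312, Blue 1.946, Green 3.025, Gold 2.258, Silver 2.163, Violet 2.494, Amber 1.803.
Rounding up gives 3, 2, 4, 3, 3, 3, 2 = 20 seats, so the divisor must be adjusted.
With modified divisor 3900: modified quotas Red 1.900, Blue 1.599, Green 2.486, Gold 1.855, Silver 1.777, Violet 2.049, Amber 1.482.
Rounding up: Red 2, Blue 2, Green 3, Gold 2, Silver 2, Violet 3, Amber 2 (total 16).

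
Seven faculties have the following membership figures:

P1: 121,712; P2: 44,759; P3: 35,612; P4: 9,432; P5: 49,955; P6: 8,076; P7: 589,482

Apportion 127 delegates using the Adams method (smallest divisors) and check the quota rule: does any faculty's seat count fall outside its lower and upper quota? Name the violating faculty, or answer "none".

Standard quotas: P1 17.994, P2 6.617, P3 5.265, P4 1.394, P5 7.385, P6 1.194, P7 87.150.
Adams allocation: P1 18, P2 7, P3 6, P4 2, P5 8, P6 2, P7 84.
P7 has quota 87.150 (lower 87, upper 88) but receives 84 — outside the quota interval.

P7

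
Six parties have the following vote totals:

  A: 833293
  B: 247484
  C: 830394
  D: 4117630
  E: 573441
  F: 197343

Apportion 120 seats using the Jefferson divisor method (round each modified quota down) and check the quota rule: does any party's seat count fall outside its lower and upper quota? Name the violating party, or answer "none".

Standard quotas: A 14.706, B 4.368, C 14.655, D 72.668, E 10.120, F 3.483.
Jefferson allocation: A 15, B 4, C 14, D 74, E 10, F 3.
D has quota 72.668 (lower 72, upper 73) but receives 74 — outside the quota interval.

D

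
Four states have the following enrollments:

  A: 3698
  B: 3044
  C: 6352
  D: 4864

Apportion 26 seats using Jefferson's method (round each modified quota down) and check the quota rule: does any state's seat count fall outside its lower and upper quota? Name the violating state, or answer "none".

none

Standard quotas: A 5.354, B 4.407, C 9.197, D 7.042.
Jefferson allocation: A 5, B 4, C 10, D 7.
Every allocation lies between the lower and upper quota.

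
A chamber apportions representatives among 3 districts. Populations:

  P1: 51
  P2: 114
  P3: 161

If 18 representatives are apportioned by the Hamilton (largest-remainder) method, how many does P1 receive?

3

The standard divisor is 326/18 ≈ 18.111.
Standard quotas: P1 2.816, P2 6.294, P3 8.890.
Lower quotas: P1 2, P2 6, P3 8 (sum 16, leaving 2 seats).
Remainders in descending order: P3 0.890, P1 0.816, P2 0.294.
Largest remainders: P3, P1 receive the extra seats.
P1 receives 3.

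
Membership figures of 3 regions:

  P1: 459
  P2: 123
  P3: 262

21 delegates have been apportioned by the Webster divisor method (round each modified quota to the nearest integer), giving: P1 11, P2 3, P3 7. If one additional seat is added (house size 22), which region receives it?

Priority for the next seat is population ÷ (current seats + 0.5).
Priorities: P1 39.913, P2 35.143, P3 34.933.
Highest priority: P1.

P1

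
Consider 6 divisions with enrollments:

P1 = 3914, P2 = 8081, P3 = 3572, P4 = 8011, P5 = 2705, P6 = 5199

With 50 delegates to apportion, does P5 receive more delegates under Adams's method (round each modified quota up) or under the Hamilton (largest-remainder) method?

Adams

Adams: P1 6, P2 13, P3 6, P4 12, P5 5, P6 8.
Hamilton: P1 6, P2 13, P3 6, P4 13, P5 4, P6 8.
P5 gets 5 under Adams and 4 under Hamilton.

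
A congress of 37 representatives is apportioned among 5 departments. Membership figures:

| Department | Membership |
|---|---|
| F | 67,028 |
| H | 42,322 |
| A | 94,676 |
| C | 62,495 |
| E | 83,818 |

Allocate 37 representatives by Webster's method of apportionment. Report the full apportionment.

F=7, H=4, A=10, C=7, E=9

Standard divisor 350339/37 ≈ 9468.622; standard quotas: F 7.079, H 4.470, A 9.999, C 6.600, E 8.852.
Rounding to the nearest integer gives F 7, H 4, A 10, C 7, E 9 — total 37, matching the house size, so no adjustment is needed.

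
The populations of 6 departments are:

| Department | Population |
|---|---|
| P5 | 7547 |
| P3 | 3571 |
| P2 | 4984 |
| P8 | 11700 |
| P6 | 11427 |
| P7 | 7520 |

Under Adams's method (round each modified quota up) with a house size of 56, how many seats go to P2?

Standard divisor 46749/56 ≈ 834.804; standard quotas: P5 9.040, P3 4.278, P2 5.970, P8 14.015, P6 13.688, P7 9.008.
Rounding up gives 10, 5, 6, 15, 14, 10 = 60 seats, so the divisor must be adjusted.
With modified divisor 886: modified quotas P5 8.518, P3 4.030, P2 5.625, P8 13.205, P6 12.897, P7 8.488.
Rounding up: P5 9, P3 5, P2 6, P8 14, P6 13, P7 9 (total 56).
P2 receives 6.

6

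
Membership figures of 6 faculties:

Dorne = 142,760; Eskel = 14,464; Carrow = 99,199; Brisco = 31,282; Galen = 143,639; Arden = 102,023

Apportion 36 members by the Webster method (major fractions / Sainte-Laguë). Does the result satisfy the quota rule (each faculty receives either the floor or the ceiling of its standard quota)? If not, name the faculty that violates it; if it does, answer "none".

Standard quotas: Dorne 9.636, Eskel 0.976, Carrow 6.696, Brisco 2.111, Galen 9.695, Arden 6.886.
Webster allocation: Dorne 9, Eskel 1, Carrow 7, Brisco 2, Galen 10, Arden 7.
Every allocation lies between the lower and upper quota.

none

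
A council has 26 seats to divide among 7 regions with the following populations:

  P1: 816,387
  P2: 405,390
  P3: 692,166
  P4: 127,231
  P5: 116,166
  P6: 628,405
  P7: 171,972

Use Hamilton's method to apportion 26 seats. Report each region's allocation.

P1=7; P2=4; P3=6; P4=1; P5=1; P6=6; P7=1

Total 2957717; standard divisor 2957717/26 ≈ 113758.346.
Standard quotas: P1 7.1765, P2 3.5636, P3 6.0845, P4 1.1184, P5 1.0212, P6 5.5240, P7 1.5117.
Lower quotas: P1 7, P2 3, P3 6, P4 1, P5 1, P6 5, P7 1 (sum 24, leaving 2 seats).
Remainders in descending order: P2 0.5636, P6 0.5240, P7 0.5117, P1 0.1765, P4 0.1184, P3 0.0845, P5 0.0212.
The surplus seats go to P2, P6.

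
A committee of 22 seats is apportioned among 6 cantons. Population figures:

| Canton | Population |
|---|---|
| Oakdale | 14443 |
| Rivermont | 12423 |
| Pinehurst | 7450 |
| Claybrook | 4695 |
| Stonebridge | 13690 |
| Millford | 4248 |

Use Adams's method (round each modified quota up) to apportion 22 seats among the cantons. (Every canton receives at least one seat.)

Oakdale 5, Rivermont 5, Pinehurst 3, Claybrook 2, Stonebridge 5, Millford 2

Standard divisor 56949/22 ≈ 2588.591; standard quotas: Oakdale 5.579, Rivermont 4.799, Pinehurst 2.878, Claybrook 1.814, Stonebridge 5.289, Millford 1.641.
Rounding up gives 6, 5, 3, 2, 6, 2 = 24 seats, so the divisor must be adjusted.
With modified divisor 3000: modified quotas Oakdale 4.814, Rivermont 4.141, Pinehurst 2.483, Claybrook 1.565, Stonebridge 4.563, Millford 1.416.
Rounding up: Oakdale 5, Rivermont 5, Pinehurst 3, Claybrook 2, Stonebridge 5, Millford 2 (total 22).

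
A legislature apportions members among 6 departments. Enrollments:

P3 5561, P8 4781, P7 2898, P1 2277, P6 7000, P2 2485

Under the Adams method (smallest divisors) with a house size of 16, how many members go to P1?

Standard divisor 25002/16 ≈ 1562.625; standard quotas: P3 3.559, P8 3.060, P7 1.855, P1 1.457, P6 4.480, P2 1.590.
Rounding up gives 4, 4, 2, 2, 5, 2 = 19 seats, so the divisor must be adjusted.
With modified divisor 2100: modified quotas P3 2.648, P8 2.277, P7 1.380, P1 1.084, P6 3.333, P2 1.183.
Rounding up: P3 3, P8 3, P7 2, P1 2, P6 4, P2 2 (total 16).
P1 receives 2.

2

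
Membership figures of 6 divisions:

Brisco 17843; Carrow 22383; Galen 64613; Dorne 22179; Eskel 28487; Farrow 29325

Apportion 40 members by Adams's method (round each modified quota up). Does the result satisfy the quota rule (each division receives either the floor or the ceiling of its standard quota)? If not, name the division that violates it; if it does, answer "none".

Standard quotas: Brisco 3.861, Carrow 4.844, Galen 13.983, Dorne 4.800, Eskel 6.165, Farrow 6.346.
Adams allocation: Brisco 4, Carrow 5, Galen 14, Dorne 5, Eskel 6, Farrow 6.
Every allocation lies between the lower and upper quota.

none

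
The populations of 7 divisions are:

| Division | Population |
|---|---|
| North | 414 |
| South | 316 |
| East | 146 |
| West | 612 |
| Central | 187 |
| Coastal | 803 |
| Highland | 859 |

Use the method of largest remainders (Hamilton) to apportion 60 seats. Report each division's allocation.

Standard divisor: 3337 ÷ 60 ≈ 55.617.
Standard quotas: North 7.444, South 5.682, East 2.625, West 11.004, Central 3.362, Coastal 14.438, Highland 15.445.
Lower quotas: North 7, South 5, East 2, West 11, Central 3, Coastal 14, Highland 15 (sum 57, leaving 3 seats).
Remainders in descending order: South 0.682, East 0.625, Highland 0.445, North 0.444, Coastal 0.438, Central 0.362, West 0.004.
The surplus seats go to South, East, Highland.

North 7; South 6; East 3; West 11; Central 3; Coastal 14; Highland 16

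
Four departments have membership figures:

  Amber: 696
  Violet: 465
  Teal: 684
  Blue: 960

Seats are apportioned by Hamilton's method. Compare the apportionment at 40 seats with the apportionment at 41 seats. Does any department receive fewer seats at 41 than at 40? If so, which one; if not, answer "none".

At 40 seats: Amber 10, Violet 6, Teal 10, Blue 14.
At 41 seats: Amber 10, Violet 7, Teal 10, Blue 14.
No department's allocation decreased.

none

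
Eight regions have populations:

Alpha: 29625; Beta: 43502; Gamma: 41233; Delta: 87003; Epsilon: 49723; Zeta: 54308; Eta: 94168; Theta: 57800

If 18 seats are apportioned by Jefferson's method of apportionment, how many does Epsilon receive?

Standard divisor 457362/18 ≈ 25409; standard quotas: Alpha 1.166, Beta 1.712, Gamma 1.623, Delta 3.424, Epsilon 1.957, Zeta 2.137, Eta 3.706, Theta 2.275.
Rounding down gives 1, 1, 1, 3, 1, 2, 3, 2 = 14 seats, so the divisor must be adjusted.
With modified divisor 21200: modified quotas Alpha 1.397, Beta 2.052, Gamma 1.945, Delta 4.104, Epsilon 2.345, Zeta 2.562, Eta 4.442, Theta 2.726.
Rounding down: Alpha 1, Beta 2, Gamma 1, Delta 4, Epsilon 2, Zeta 2, Eta 4, Theta 2 (total 18).
Epsilon receives 2.

2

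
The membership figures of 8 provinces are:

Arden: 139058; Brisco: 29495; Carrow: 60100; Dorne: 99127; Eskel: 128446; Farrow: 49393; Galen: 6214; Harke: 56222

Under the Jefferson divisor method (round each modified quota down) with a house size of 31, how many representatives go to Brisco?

1

Standard divisor 568055/31 ≈ 18324.355; standard quotas: Arden 7.589, Brisco 1.610, Carrow 3.280, Dorne 5.410, Eskel 7.010, Farrow 2.695, Galen 0.339, Harke 3.068.
Rounding down gives 7, 1, 3, 5, 7, 2, 0, 3 = 28 seats, so the divisor must be adjusted.
With modified divisor 16300: modified quotas Arden 8.531, Brisco 1.810, Carrow 3.687, Dorne 6.081, Eskel 7.880, Farrow 3.030, Galen 0.381, Harke 3.449.
Rounding down: Arden 8, Brisco 1, Carrow 3, Dorne 6, Eskel 7, Farrow 3, Galen 0, Harke 3 (total 31).
Brisco receives 1.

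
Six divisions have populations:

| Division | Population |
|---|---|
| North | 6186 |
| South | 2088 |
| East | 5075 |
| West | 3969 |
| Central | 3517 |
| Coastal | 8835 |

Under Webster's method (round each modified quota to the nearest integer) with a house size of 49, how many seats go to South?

3

Standard divisor 29670/49 ≈ 605.51; standard quotas: North 10.216, South 3.448, East 8.381, West 6.555, Central 5.808, Coastal 14.591.
Rounding to the nearest integer gives North 10, South 3, East 8, West 7, Central 6, Coastal 15 — total 49, matching the house size, so no adjustment is needed.
South receives 3.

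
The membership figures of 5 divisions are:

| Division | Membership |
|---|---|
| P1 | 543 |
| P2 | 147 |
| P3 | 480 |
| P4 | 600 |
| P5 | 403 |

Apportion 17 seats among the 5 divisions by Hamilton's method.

The standard divisor is 2173/17 ≈ 127.824.
Standard quotas: P1 4.248, P2 1.150, P3 3.755, P4 4.694, P5 3.153.
Lower quotas: P1 4, P2 1, P3 3, P4 4, P5 3 (sum 15, leaving 2 seats).
Remainders in descending order: P3 0.755, P4 0.694, P1 0.248, P5 0.153, P2 0.150.
Largest remainders: P3, P4 receive the extra seats.

P1 4; P2 1; P3 4; P4 5; P5 3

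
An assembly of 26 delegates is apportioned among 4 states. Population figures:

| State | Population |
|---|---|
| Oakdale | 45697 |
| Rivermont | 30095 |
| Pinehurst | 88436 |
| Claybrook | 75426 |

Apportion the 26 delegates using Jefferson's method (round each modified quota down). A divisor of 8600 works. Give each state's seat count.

With modified divisor 8600: modified quotas Oakdale 5.314, Rivermont 3.499, Pinehurst 10.283, Claybrook 8.770.
Rounding down: Oakdale 5, Rivermont 3, Pinehurst 10, Claybrook 8 (total 26).

Oakdale 5, Rivermont 3, Pinehurst 10, Claybrook 8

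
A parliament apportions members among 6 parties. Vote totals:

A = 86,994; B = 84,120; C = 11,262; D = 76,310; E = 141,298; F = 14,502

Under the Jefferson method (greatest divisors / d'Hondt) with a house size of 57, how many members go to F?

2

Standard divisor 414486/57 ≈ 7271.684; standard quotas: A 11.963, B 11.568, C 1.549, D 10.494, E 19.431, F 1.994.
Rounding down gives 11, 11, 1, 10, 19, 1 = 53 seats, so the divisor must be adjusted.
With modified divisor 6970: modified quotas A 12.481, B 12.069, C 1.616, D 10.948, E 20.272, F 2.081.
Rounding down: A 12, B 12, C 1, D 10, E 20, F 2 (total 57).
F receives 2.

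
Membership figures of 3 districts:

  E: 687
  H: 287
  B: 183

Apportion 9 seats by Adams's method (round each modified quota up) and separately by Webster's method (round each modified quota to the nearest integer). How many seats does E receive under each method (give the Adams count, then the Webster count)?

Adams: E 5, H 2, B 2.
Webster: E 6, H 2, B 1.
E gets 5 under Adams and 6 under Webster.

5 and 6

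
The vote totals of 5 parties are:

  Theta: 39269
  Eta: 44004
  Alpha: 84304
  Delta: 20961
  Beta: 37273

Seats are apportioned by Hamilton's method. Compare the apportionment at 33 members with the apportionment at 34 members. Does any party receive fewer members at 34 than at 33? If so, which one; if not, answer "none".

At 33 seats: Theta 6, Eta 6, Alpha 12, Delta 3, Beta 6.
At 34 seats: Theta 6, Eta 7, Alpha 13, Delta 3, Beta 5.
Beta drops from 6 to 5.

Beta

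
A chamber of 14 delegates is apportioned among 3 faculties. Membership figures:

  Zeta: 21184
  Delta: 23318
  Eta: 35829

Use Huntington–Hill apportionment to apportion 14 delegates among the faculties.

Zeta 4, Delta 4, Eta 6

With divisor 5822: modified quotas Zeta 3.639, Delta 4.005, Eta 6.154.
Geometric-mean thresholds: Zeta √(3·4)=3.464, Delta √(4·5)=4.472, Eta √(6·7)=6.481.
Each quota rounded against its threshold gives Zeta 4, Delta 4, Eta 6 (total 14).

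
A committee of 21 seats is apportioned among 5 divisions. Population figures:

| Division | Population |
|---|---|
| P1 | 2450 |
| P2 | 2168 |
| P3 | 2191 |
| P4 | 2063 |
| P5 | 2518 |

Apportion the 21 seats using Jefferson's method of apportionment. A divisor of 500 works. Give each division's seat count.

With modified divisor 500: modified quotas P1 4.900, P2 4.336, P3 4.382, P4 4.126, P5 5.036.
Rounding down: P1 4, P2 4, P3 4, P4 4, P5 5 (total 21).

P1=4, P2=4, P3=4, P4=4, P5=5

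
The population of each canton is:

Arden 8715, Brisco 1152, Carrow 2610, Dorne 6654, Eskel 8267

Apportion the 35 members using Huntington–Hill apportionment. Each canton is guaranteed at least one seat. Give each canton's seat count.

Arden 11, Brisco 2, Carrow 3, Dorne 8, Eskel 11

With divisor 786: modified quotas Arden 11.088, Brisco 1.466, Carrow 3.321, Dorne 8.466, Eskel 10.518.
Geometric-mean thresholds: Arden √(11·12)=11.489, Brisco √(1·2)=1.414, Carrow √(3·4)=3.464, Dorne √(8·9)=8.485, Eskel √(10·11)=10.488.
Each quota rounded against its threshold gives Arden 11, Brisco 2, Carrow 3, Dorne 8, Eskel 11 (total 35).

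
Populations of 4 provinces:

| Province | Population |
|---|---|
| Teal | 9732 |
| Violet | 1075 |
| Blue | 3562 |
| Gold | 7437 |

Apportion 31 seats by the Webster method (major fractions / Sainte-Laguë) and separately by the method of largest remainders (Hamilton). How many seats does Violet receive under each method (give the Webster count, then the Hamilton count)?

Webster: Teal 14, Violet 2, Blue 5, Gold 10.
Hamilton: Teal 14, Violet 1, Blue 5, Gold 11.
Violet gets 2 under Webster and 1 under Hamilton.

2 and 1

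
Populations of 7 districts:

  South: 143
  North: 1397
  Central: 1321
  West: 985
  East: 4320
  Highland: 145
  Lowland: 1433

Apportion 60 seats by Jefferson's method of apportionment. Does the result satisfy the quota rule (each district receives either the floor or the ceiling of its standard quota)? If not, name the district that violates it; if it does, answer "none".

East

Standard quotas: South 0.881, North 8.602, Central 8.134, West 6.065, East 26.601, Highland 0.893, Lowland 8.824.
Jefferson allocation: South 0, North 9, Central 8, West 6, East 28, Highland 0, Lowland 9.
East has quota 26.601 (lower 26, upper 27) but receives 28 — outside the quota interval.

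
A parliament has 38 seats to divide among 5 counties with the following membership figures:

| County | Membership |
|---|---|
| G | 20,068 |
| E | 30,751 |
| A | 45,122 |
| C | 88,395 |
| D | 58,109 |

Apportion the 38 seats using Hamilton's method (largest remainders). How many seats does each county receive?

G 3; E 5; A 7; C 14; D 9

The standard divisor is 242445/38 ≈ 6380.132.
Standard quotas: G 3.1454, E 4.8198, A 7.0723, C 13.8547, D 9.1078.
Lower quotas: G 3, E 4, A 7, C 13, D 9 (sum 36, leaving 2 seats).
Remainders in descending order: C 0.8547, E 0.8198, G 0.1454, D 0.1078, A 0.0723.
Largest remainders: C, E receive the extra seats.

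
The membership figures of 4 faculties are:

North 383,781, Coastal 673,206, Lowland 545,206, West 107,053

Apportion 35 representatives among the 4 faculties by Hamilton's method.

North 8, Coastal 14, Lowland 11, West 2

Total 1709246; standard divisor 1709246/35 ≈ 48835.6.
Standard quotas: North 7.8586, Coastal 13.7851, Lowland 11.1641, West 2.1921.
Lower quotas: North 7, Coastal 13, Lowland 11, West 2 (sum 33, leaving 2 seats).
Remainders in descending order: North 0.8586, Coastal 0.7851, West 0.1921, Lowland 0.1641.
Largest remainders: North, Coastal receive the extra seats.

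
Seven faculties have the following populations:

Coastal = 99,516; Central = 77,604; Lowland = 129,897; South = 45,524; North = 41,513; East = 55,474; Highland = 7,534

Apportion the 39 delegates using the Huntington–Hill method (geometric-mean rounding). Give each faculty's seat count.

With divisor 11979: modified quotas Coastal 8.308, Central 6.478, Lowland 10.844, South 3.800, North 3.465, East 4.631, Highland 0.629.
Geometric-mean thresholds: Coastal √(8·9)=8.485, Central √(6·7)=6.481, Lowland √(10·11)=10.488, South √(3·4)=3.464, North √(3·4)=3.464, East √(4·5)=4.472, Highland (min 1).
Each quota rounded against its threshold gives Coastal 8, Central 6, Lowland 11, South 4, North 4, East 5, Highland 1 (total 39).

Coastal 8, Central 6, Lowland 11, South 4, North 4, East 5, Highland 1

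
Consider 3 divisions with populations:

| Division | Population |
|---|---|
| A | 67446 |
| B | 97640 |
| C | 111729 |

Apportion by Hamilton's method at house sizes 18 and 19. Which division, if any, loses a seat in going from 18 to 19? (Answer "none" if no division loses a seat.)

At 18 seats: A 5, B 6, C 7.
At 19 seats: A 4, B 7, C 8.
A drops from 5 to 4.

A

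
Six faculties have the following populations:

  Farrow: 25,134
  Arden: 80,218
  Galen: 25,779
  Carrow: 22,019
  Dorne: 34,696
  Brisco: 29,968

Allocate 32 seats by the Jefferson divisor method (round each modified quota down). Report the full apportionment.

Farrow 4, Arden 12, Galen 4, Carrow 3, Dorne 5, Brisco 4

Standard divisor 217814/32 ≈ 6806.688; standard quotas: Farrow 3.693, Arden 11.785, Galen 3.787, Carrow 3.235, Dorne 5.097, Brisco 4.403.
Rounding down gives 3, 11, 3, 3, 5, 4 = 29 seats, so the divisor must be adjusted.
With modified divisor 6200: modified quotas Farrow 4.054, Arden 12.938, Galen 4.158, Carrow 3.551, Dorne 5.596, Brisco 4.834.
Rounding down: Farrow 4, Arden 12, Galen 4, Carrow 3, Dorne 5, Brisco 4 (total 32).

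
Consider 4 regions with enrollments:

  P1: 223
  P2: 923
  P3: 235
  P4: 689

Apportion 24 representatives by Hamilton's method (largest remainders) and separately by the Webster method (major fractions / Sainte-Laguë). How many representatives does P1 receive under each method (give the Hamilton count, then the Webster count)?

2 and 3

Hamilton: P1 2, P2 11, P3 3, P4 8.
Webster: P1 3, P2 10, P3 3, P4 8.
P1 gets 2 under Hamilton and 3 under Webster.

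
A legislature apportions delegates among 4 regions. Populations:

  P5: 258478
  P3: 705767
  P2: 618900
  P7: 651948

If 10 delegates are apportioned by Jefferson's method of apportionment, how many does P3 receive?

3

Standard divisor 2235093/10 ≈ 223509.3; standard quotas: P5 1.156, P3 3.158, P2 2.769, P7 2.917.
Rounding down gives 1, 3, 2, 2 = 8 seats, so the divisor must be adjusted.
With modified divisor 191400: modified quotas P5 1.350, P3 3.687, P2 3.234, P7 3.406.
Rounding down: P5 1, P3 3, P2 3, P7 3 (total 10).
P3 receives 3.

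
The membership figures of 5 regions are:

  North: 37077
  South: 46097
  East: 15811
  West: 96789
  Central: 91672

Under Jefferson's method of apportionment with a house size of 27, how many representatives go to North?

3

Standard divisor 287446/27 ≈ 10646.148; standard quotas: North 3.483, South 4.330, East 1.485, West 9.091, Central 8.611.
Rounding down gives 3, 4, 1, 9, 8 = 25 seats, so the divisor must be adjusted.
With modified divisor 9500: modified quotas North 3.903, South 4.852, East 1.664, West 10.188, Central 9.650.
Rounding down: North 3, South 4, East 1, West 10, Central 9 (total 27).
North receives 3.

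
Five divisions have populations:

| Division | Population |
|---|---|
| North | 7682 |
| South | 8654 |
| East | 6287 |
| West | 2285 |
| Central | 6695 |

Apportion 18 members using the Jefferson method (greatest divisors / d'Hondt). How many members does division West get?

1

Standard divisor 31603/18 ≈ 1755.722; standard quotas: North 4.375, South 4.929, East 3.581, West 1.301, Central 3.813.
Rounding down gives 4, 4, 3, 1, 3 = 15 seats, so the divisor must be adjusted.
With modified divisor 1550: modified quotas North 4.956, South 5.583, East 4.056, West 1.474, Central 4.319.
Rounding down: North 4, South 5, East 4, West 1, Central 4 (total 18).
West receives 1.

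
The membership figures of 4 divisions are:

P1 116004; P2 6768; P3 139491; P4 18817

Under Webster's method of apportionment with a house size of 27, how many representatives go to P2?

Standard divisor 281080/27 ≈ 10410.37; standard quotas: P1 11.143, P2 0.650, P3 13.399, P4 1.808.
Rounding to the nearest integer gives P1 11, P2 1, P3 13, P4 2 — total 27, matching the house size, so no adjustment is needed.
P2 receives 1.

1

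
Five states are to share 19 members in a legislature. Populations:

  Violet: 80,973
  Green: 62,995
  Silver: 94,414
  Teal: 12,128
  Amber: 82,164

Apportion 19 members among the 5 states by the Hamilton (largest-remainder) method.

Standard divisor: 332674 ÷ 19 ≈ 17509.158.
Standard quotas: Violet 4.6246, Green 3.5978, Silver 5.3923, Teal 0.6927, Amber 4.6926.
Lower quotas: Violet 4, Green 3, Silver 5, Teal 0, Amber 4 (sum 16, leaving 3 seats).
Remainders in descending order: Teal 0.6927, Amber 0.6926, Violet 0.6246, Green 0.5978, Silver 0.3923.
The surplus seats go to Teal, Amber, Violet.

Violet 5, Green 3, Silver 5, Teal 1, Amber 5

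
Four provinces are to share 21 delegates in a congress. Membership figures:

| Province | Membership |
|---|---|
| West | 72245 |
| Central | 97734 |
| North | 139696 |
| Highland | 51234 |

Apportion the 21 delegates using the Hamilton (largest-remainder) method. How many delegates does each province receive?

The standard divisor is 360909/21 ≈ 17186.143.
Standard quotas: West 4.2037, Central 5.6868, North 8.1284, Highland 2.9811.
Lower quotas: West 4, Central 5, North 8, Highland 2 (sum 19, leaving 2 seats).
Remainders in descending order: Highland 0.9811, Central 0.6868, West 0.2037, North 0.1284.
Largest remainders: Highland, Central receive the extra seats.

West: 4, Central: 6, North: 8, Highland: 3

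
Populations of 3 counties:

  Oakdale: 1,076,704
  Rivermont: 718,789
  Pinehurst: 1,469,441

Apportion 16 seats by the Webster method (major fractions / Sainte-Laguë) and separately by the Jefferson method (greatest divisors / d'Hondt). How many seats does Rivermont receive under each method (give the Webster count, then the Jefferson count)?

Webster: Oakdale 5, Rivermont 4, Pinehurst 7.
Jefferson: Oakdale 5, Rivermont 3, Pinehurst 8.
Rivermont gets 4 under Webster and 3 under Jefferson.

4 and 3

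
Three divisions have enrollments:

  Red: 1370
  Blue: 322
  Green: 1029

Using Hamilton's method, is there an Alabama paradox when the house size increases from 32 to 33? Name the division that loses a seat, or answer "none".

none

At 32 seats: Red 16, Blue 4, Green 12.
At 33 seats: Red 17, Blue 4, Green 12.
No division's allocation decreased.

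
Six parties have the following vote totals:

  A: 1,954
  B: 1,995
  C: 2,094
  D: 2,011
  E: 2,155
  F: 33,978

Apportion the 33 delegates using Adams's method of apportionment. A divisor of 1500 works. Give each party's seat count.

A=2, B=2, C=2, D=2, E=2, F=23

With modified divisor 1500: modified quotas A 1.303, B 1.330, C 1.396, D 1.341, E 1.437, F 22.652.
Rounding up: A 2, B 2, C 2, D 2, E 2, F 23 (total 33).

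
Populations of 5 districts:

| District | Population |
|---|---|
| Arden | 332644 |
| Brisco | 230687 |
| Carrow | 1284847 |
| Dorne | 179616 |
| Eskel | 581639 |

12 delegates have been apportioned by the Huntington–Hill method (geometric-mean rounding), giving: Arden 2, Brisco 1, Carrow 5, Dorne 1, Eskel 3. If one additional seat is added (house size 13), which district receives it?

Carrow

Priority for the next seat is population ÷ (√(s·(s+1))).
Priorities: Arden 135801.344, Brisco 163120.342, Carrow 234579.895, Dorne 127007.692, Eskel 167904.717.
Highest priority: Carrow.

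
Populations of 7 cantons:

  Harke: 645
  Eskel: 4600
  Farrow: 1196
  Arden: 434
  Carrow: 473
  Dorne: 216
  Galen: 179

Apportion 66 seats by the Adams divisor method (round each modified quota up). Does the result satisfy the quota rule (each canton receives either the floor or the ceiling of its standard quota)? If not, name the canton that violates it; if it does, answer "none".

Standard quotas: Harke 5.498, Eskel 39.210, Farrow 10.194, Arden 3.699, Carrow 4.032, Dorne 1.841, Galen 1.526.
Adams allocation: Harke 6, Eskel 38, Farrow 10, Arden 4, Carrow 4, Dorne 2, Galen 2.
Eskel has quota 39.210 (lower 39, upper 40) but receives 38 — outside the quota interval.

Eskel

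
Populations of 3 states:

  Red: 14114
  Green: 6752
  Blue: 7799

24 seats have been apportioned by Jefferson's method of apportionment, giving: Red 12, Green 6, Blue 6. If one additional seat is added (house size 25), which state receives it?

Blue

Priority for the next seat is population ÷ (current seats + 1).
Priorities: Red 1085.692, Green 964.571, Blue 1114.143.
Highest priority: Blue.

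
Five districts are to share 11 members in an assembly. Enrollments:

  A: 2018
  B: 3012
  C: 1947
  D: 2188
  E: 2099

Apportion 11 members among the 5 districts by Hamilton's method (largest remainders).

A 2, B 3, C 2, D 2, E 2

Total 11264; standard divisor 11264/11 = 1024.
Standard quotas: A 1.971, B 2.941, C 1.901, D 2.137, E 2.050.
Lower quotas: A 1, B 2, C 1, D 2, E 2 (sum 8, leaving 3 seats).
Remainders in descending order: A 0.971, B 0.941, C 0.901, D 0.137, E 0.050.
Largest remainders: A, B, C receive the extra seats.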